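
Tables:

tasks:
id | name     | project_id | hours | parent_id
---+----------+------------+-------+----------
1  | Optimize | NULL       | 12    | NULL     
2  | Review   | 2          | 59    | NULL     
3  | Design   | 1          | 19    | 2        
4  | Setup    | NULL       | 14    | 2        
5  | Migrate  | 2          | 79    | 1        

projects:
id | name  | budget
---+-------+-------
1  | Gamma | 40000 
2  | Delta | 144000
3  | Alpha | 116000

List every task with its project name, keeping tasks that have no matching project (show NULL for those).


LEFT JOIN keeps every row from tasks (the left table); where project_id has no match in projects, the project columns become NULL. Walk through each task:
  - task 1 (Optimize): project_id=NULL, no match -> kept with NULL
  - task 2 (Review): project_id=2 -> matches Delta
  - task 3 (Design): project_id=1 -> matches Gamma
  - task 4 (Setup): project_id=NULL, no match -> kept with NULL
  - task 5 (Migrate): project_id=2 -> matches Delta
All 5 rows appear; 2 have NULL project.

SQL:
SELECT a.name, b.name AS project
FROM tasks a
LEFT JOIN projects b ON a.project_id = b.id

Result:
name     | project
---------+--------
Optimize | NULL   
Review   | Delta  
Design   | Gamma  
Setup    | NULL   
Migrate  | Delta  


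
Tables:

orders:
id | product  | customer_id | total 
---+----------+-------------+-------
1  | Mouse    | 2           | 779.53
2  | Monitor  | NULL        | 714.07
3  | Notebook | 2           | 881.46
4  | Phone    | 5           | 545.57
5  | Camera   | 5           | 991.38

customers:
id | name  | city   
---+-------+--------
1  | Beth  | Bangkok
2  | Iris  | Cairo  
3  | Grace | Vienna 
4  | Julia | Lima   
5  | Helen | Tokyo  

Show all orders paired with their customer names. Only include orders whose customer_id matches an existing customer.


INNER JOIN keeps only orders rows whose customer_id matches an id in customers. Walk through each order:
  - order 1 (Mouse): customer_id=2 -> matches Iris
  - order 2 (Monitor): customer_id=NULL, no match -> dropped
  - order 3 (Notebook): customer_id=2 -> matches Iris
  - order 4 (Phone): customer_id=5 -> matches Helen
  - order 5 (Camera): customer_id=5 -> matches Helen
So 1 of 5 rows is dropped.

SQL:
SELECT a.product, b.name AS customer
FROM orders a
INNER JOIN customers b ON a.customer_id = b.id

Result:
product  | customer
---------+---------
Mouse    | Iris    
Notebook | Iris    
Phone    | Helen   
Camera   | Helen   


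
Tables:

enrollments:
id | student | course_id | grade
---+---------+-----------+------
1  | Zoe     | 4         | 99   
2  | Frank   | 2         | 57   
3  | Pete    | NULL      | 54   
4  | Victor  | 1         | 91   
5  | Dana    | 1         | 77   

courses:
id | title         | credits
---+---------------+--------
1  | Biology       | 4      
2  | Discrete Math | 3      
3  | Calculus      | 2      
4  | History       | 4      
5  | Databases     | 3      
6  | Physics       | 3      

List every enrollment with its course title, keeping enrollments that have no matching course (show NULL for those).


LEFT JOIN keeps every row from enrollments (the left table); where course_id has no match in courses, the course columns become NULL. Walk through each enrollment:
  - enrollment 1 (Zoe): course_id=4 -> matches History
  - enrollment 2 (Frank): course_id=2 -> matches Discrete Math
  - enrollment 3 (Pete): course_id=NULL, no match -> kept with NULL
  - enrollment 4 (Victor): course_id=1 -> matches Biology
  - enrollment 5 (Dana): course_id=1 -> matches Biology
All 5 rows appear; 1 has NULL course.

SQL:
SELECT a.student, b.title AS course
FROM enrollments a
LEFT JOIN courses b ON a.course_id = b.id

Result:
student | course       
--------+--------------
Zoe     | History      
Frank   | Discrete Math
Pete    | NULL         
Victor  | Biology      
Dana    | Biology      


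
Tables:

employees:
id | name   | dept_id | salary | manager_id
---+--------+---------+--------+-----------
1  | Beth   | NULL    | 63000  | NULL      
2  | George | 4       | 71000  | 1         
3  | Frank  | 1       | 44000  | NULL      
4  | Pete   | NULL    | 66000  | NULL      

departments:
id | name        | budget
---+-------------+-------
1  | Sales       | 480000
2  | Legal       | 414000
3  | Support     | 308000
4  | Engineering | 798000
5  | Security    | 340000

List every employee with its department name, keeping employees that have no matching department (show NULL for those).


LEFT JOIN keeps every row from employees (the left table); where dept_id has no match in departments, the department columns become NULL. Walk through each employee:
  - employee 1 (Beth): dept_id=NULL, no match -> kept with NULL
  - employee 2 (George): dept_id=4 -> matches Engineering
  - employee 3 (Frank): dept_id=1 -> matches Sales
  - employee 4 (Pete): dept_id=NULL, no match -> kept with NULL
All 4 rows appear; 2 have NULL department.

SQL:
SELECT a.name, b.name AS department
FROM employees a
LEFT JOIN departments b ON a.dept_id = b.id

Result:
name   | department 
-------+------------
Beth   | NULL       
George | Engineering
Frank  | Sales      
Pete   | NULL       


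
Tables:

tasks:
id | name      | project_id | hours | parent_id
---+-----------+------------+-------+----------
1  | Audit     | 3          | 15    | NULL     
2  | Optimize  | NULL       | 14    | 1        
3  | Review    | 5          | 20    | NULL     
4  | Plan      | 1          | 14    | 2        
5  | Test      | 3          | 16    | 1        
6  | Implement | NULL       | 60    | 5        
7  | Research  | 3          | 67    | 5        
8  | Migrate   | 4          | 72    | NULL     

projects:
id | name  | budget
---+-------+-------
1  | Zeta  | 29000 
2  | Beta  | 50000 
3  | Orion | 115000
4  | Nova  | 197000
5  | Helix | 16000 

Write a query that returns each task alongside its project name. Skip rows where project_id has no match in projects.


INNER JOIN keeps only tasks rows whose project_id matches an id in projects. Walk through each task:
  - task 1 (Audit): project_id=3 -> matches Orion
  - task 2 (Optimize): project_id=NULL, no match -> dropped
  - task 3 (Review): project_id=5 -> matches Helix
  - task 4 (Plan): project_id=1 -> matches Zeta
  - task 5 (Test): project_id=3 -> matches Orion
  - task 6 (Implement): project_id=NULL, no match -> dropped
  - task 7 (Research): project_id=3 -> matches Orion
  - task 8 (Migrate): project_id=4 -> matches Nova
So 2 of 8 rows are dropped.

SQL:
SELECT a.name, b.name AS project
FROM tasks a
INNER JOIN projects b ON a.project_id = b.id

Result:
name     | project
---------+--------
Audit    | Orion  
Review   | Helix  
Plan     | Zeta   
Test     | Orion  
Research | Orion  
Migrate  | Nova   


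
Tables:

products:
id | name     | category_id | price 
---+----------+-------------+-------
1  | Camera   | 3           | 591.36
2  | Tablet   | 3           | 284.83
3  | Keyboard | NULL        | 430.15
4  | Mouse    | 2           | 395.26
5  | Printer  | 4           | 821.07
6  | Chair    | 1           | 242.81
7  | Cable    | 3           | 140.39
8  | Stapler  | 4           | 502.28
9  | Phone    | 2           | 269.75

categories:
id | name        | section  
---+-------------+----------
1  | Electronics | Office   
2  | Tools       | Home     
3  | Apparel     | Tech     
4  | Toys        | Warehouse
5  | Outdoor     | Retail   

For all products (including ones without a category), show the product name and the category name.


LEFT JOIN keeps every row from products (the left table); where category_id has no match in categories, the category columns become NULL. Walk through each product:
  - product 1 (Camera): category_id=3 -> matches Apparel
  - product 2 (Tablet): category_id=3 -> matches Apparel
  - product 3 (Keyboard): category_id=NULL, no match -> kept with NULL
  - product 4 (Mouse): category_id=2 -> matches Tools
  - product 5 (Printer): category_id=4 -> matches Toys
  - product 6 (Chair): category_id=1 -> matches Electronics
  - product 7 (Cable): category_id=3 -> matches Apparel
  - product 8 (Stapler): category_id=4 -> matches Toys
  - product 9 (Phone): category_id=2 -> matches Tools
All 9 rows appear; 1 has NULL category.

SQL:
SELECT a.name, b.name AS category
FROM products a
LEFT JOIN categories b ON a.category_id = b.id

Result:
name     | category   
---------+------------
Camera   | Apparel    
Tablet   | Apparel    
Keyboard | NULL       
Mouse    | Tools      
Printer  | Toys       
Chair    | Electronics
Cable    | Apparel    
Stapler  | Toys       
Phone    | Tools      


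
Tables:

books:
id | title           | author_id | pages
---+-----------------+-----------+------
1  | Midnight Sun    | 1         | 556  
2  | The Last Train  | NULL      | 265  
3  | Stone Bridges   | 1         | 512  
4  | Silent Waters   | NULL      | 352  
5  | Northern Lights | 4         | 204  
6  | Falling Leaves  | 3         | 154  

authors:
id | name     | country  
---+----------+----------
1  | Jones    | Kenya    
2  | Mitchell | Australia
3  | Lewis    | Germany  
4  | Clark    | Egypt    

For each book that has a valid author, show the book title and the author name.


INNER JOIN keeps only books rows whose author_id matches an id in authors. Walk through each book:
  - book 1 (Midnight Sun): author_id=1 -> matches Jones
  - book 2 (The Last Train): author_id=NULL, no match -> dropped
  - book 3 (Stone Bridges): author_id=1 -> matches Jones
  - book 4 (Silent Waters): author_id=NULL, no match -> dropped
  - book 5 (Northern Lights): author_id=4 -> matches Clark
  - book 6 (Falling Leaves): author_id=3 -> matches Lewis
So 2 of 6 rows are dropped.

SQL:
SELECT a.title, b.name AS author
FROM books a
INNER JOIN authors b ON a.author_id = b.id

Result:
title           | author
----------------+-------
Midnight Sun    | Jones 
Stone Bridges   | Jones 
Northern Lights | Clark 
Falling Leaves  | Lewis 


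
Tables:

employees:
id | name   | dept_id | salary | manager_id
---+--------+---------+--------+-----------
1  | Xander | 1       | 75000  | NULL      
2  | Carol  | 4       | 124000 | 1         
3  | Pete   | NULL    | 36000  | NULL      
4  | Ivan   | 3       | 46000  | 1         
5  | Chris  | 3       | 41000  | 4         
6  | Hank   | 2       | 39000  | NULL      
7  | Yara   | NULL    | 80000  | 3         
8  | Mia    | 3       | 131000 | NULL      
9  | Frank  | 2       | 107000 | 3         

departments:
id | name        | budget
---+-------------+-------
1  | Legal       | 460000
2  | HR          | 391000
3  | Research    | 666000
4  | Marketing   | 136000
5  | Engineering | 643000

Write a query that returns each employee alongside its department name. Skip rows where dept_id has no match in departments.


INNER JOIN keeps only employees rows whose dept_id matches an id in departments. Walk through each employee:
  - employee 1 (Xander): dept_id=1 -> matches Legal
  - employee 2 (Carol): dept_id=4 -> matches Marketing
  - employee 3 (Pete): dept_id=NULL, no match -> dropped
  - employee 4 (Ivan): dept_id=3 -> matches Research
  - employee 5 (Chris): dept_id=3 -> matches Research
  - employee 6 (Hank): dept_id=2 -> matches HR
  - employee 7 (Yara): dept_id=NULL, no match -> dropped
  - employee 8 (Mia): dept_id=3 -> matches Research
  - employee 9 (Frank): dept_id=2 -> matches HR
So 2 of 9 rows are dropped.

SQL:
SELECT a.name, b.name AS department
FROM employees a
INNER JOIN departments b ON a.dept_id = b.id

Result:
name   | department
-------+-----------
Xander | Legal     
Carol  | Marketing 
Ivan   | Research  
Chris  | Research  
Hank   | HR        
Mia    | Research  
Frank  | HR        


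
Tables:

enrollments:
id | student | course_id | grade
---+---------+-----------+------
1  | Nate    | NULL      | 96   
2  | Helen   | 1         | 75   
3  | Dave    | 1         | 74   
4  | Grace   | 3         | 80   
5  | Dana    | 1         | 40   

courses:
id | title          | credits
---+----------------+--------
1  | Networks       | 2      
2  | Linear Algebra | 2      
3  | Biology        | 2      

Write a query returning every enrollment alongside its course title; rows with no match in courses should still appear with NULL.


LEFT JOIN keeps every row from enrollments (the left table); where course_id has no match in courses, the course columns become NULL. Walk through each enrollment:
  - enrollment 1 (Nate): course_id=NULL, no match -> kept with NULL
  - enrollment 2 (Helen): course_id=1 -> matches Networks
  - enrollment 3 (Dave): course_id=1 -> matches Networks
  - enrollment 4 (Grace): course_id=3 -> matches Biology
  - enrollment 5 (Dana): course_id=1 -> matches Networks
All 5 rows appear; 1 has NULL course.

SQL:
SELECT a.student, b.title AS course
FROM enrollments a
LEFT JOIN courses b ON a.course_id = b.id

Result:
student | course  
--------+---------
Nate    | NULL    
Helen   | Networks
Dave    | Networks
Grace   | Biology 
Dana    | Networks


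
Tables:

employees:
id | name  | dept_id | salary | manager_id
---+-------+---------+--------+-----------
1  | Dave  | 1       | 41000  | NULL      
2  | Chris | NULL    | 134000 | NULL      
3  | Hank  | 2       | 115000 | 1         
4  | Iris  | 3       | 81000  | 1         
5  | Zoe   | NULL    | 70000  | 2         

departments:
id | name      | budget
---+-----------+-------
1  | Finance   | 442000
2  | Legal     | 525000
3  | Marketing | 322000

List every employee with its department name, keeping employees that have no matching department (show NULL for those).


LEFT JOIN keeps every row from employees (the left table); where dept_id has no match in departments, the department columns become NULL. Walk through each employee:
  - employee 1 (Dave): dept_id=1 -> matches Finance
  - employee 2 (Chris): dept_id=NULL, no match -> kept with NULL
  - employee 3 (Hank): dept_id=2 -> matches Legal
  - employee 4 (Iris): dept_id=3 -> matches Marketing
  - employee 5 (Zoe): dept_id=NULL, no match -> kept with NULL
All 5 rows appear; 2 have NULL department.

SQL:
SELECT a.name, b.name AS department
FROM employees a
LEFT JOIN departments b ON a.dept_id = b.id

Result:
name  | department
------+-----------
Dave  | Finance   
Chris | NULL      
Hank  | Legal     
Iris  | Marketing 
Zoe   | NULL      


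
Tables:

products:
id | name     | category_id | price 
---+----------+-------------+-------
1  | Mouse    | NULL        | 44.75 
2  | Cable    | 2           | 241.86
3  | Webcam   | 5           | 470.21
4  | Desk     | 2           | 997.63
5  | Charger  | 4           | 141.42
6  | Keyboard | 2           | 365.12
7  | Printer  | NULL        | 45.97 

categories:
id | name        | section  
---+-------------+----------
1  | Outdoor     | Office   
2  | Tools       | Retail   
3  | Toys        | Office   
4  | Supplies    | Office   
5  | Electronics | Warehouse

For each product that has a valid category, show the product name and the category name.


INNER JOIN keeps only products rows whose category_id matches an id in categories. Walk through each product:
  - product 1 (Mouse): category_id=NULL, no match -> dropped
  - product 2 (Cable): category_id=2 -> matches Tools
  - product 3 (Webcam): category_id=5 -> matches Electronics
  - product 4 (Desk): category_id=2 -> matches Tools
  - product 5 (Charger): category_id=4 -> matches Supplies
  - product 6 (Keyboard): category_id=2 -> matches Tools
  - product 7 (Printer): category_id=NULL, no match -> dropped
So 2 of 7 rows are dropped.

SQL:
SELECT a.name, b.name AS category
FROM products a
INNER JOIN categories b ON a.category_id = b.id

Result:
name     | category   
---------+------------
Cable    | Tools      
Webcam   | Electronics
Desk     | Tools      
Charger  | Supplies   
Keyboard | Tools      


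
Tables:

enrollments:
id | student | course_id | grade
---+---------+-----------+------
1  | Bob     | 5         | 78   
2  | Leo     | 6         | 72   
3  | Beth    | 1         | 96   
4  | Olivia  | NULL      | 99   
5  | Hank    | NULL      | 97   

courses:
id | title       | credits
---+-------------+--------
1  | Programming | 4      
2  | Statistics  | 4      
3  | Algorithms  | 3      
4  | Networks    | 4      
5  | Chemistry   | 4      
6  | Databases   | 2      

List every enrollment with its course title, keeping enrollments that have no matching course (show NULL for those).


LEFT JOIN keeps every row from enrollments (the left table); where course_id has no match in courses, the course columns become NULL. Walk through each enrollment:
  - enrollment 1 (Bob): course_id=5 -> matches Chemistry
  - enrollment 2 (Leo): course_id=6 -> matches Databases
  - enrollment 3 (Beth): course_id=1 -> matches Programming
  - enrollment 4 (Olivia): course_id=NULL, no match -> kept with NULL
  - enrollment 5 (Hank): course_id=NULL, no match -> kept with NULL
All 5 rows appear; 2 have NULL course.

SQL:
SELECT a.student, b.title AS course
FROM enrollments a
LEFT JOIN courses b ON a.course_id = b.id

Result:
student | course     
--------+------------
Bob     | Chemistry  
Leo     | Databases  
Beth    | Programming
Olivia  | NULL       
Hank    | NULL       


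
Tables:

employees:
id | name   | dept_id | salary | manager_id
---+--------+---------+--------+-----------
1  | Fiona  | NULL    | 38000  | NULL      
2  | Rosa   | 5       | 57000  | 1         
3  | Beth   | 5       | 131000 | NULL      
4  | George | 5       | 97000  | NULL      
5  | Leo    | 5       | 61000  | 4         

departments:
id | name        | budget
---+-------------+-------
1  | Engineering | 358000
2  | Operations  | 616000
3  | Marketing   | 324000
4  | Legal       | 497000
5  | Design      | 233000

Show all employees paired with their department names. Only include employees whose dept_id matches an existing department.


INNER JOIN keeps only employees rows whose dept_id matches an id in departments. Walk through each employee:
  - employee 1 (Fiona): dept_id=NULL, no match -> dropped
  - employee 2 (Rosa): dept_id=5 -> matches Design
  - employee 3 (Beth): dept_id=5 -> matches Design
  - employee 4 (George): dept_id=5 -> matches Design
  - employee 5 (Leo): dept_id=5 -> matches Design
So 1 of 5 rows is dropped.

SQL:
SELECT a.name, b.name AS department
FROM employees a
INNER JOIN departments b ON a.dept_id = b.id

Result:
name   | department
-------+-----------
Rosa   | Design    
Beth   | Design    
George | Design    
Leo    | Design    


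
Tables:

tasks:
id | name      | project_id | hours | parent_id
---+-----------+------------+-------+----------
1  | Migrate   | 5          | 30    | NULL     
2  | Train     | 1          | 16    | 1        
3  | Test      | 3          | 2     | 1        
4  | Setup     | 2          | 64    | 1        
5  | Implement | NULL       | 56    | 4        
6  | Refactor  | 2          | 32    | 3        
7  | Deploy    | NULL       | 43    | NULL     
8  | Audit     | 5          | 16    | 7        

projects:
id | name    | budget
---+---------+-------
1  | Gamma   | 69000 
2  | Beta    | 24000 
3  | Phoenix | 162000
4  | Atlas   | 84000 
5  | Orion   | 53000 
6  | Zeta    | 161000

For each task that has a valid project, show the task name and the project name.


INNER JOIN keeps only tasks rows whose project_id matches an id in projects. Walk through each task:
  - task 1 (Migrate): project_id=5 -> matches Orion
  - task 2 (Train): project_id=1 -> matches Gamma
  - task 3 (Test): project_id=3 -> matches Phoenix
  - task 4 (Setup): project_id=2 -> matches Beta
  - task 5 (Implement): project_id=NULL, no match -> dropped
  - task 6 (Refactor): project_id=2 -> matches Beta
  - task 7 (Deploy): project_id=NULL, no match -> dropped
  - task 8 (Audit): project_id=5 -> matches Orion
So 2 of 8 rows are dropped.

SQL:
SELECT a.name, b.name AS project
FROM tasks a
INNER JOIN projects b ON a.project_id = b.id

Result:
name     | project
---------+--------
Migrate  | Orion  
Train    | Gamma  
Test     | Phoenix
Setup    | Beta   
Refactor | Beta   
Audit    | Orion  


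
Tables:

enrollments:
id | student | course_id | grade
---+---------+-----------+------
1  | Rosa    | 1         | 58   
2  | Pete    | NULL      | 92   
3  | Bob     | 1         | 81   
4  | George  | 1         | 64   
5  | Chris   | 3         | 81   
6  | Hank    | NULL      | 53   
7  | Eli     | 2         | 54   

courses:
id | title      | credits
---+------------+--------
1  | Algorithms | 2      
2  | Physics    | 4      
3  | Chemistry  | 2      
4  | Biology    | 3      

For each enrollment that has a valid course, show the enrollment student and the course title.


INNER JOIN keeps only enrollments rows whose course_id matches an id in courses. Walk through each enrollment:
  - enrollment 1 (Rosa): course_id=1 -> matches Algorithms
  - enrollment 2 (Pete): course_id=NULL, no match -> dropped
  - enrollment 3 (Bob): course_id=1 -> matches Algorithms
  - enrollment 4 (George): course_id=1 -> matches Algorithms
  - enrollment 5 (Chris): course_id=3 -> matches Chemistry
  - enrollment 6 (Hank): course_id=NULL, no match -> dropped
  - enrollment 7 (Eli): course_id=2 -> matches Physics
So 2 of 7 rows are dropped.

SQL:
SELECT a.student, b.title AS course
FROM enrollments a
INNER JOIN courses b ON a.course_id = b.id

Result:
student | course    
--------+-----------
Rosa    | Algorithms
Bob     | Algorithms
George  | Algorithms
Chris   | Chemistry 
Eli     | Physics   


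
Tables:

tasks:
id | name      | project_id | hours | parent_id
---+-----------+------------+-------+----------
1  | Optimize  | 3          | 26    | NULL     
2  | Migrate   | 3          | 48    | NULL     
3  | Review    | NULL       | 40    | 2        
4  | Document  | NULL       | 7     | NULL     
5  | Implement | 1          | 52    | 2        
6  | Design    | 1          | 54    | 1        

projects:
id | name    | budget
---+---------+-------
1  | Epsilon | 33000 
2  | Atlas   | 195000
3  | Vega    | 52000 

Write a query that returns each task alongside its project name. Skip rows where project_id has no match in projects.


INNER JOIN keeps only tasks rows whose project_id matches an id in projects. Walk through each task:
  - task 1 (Optimize): project_id=3 -> matches Vega
  - task 2 (Migrate): project_id=3 -> matches Vega
  - task 3 (Review): project_id=NULL, no match -> dropped
  - task 4 (Document): project_id=NULL, no match -> dropped
  - task 5 (Implement): project_id=1 -> matches Epsilon
  - task 6 (Design): project_id=1 -> matches Epsilon
So 2 of 6 rows are dropped.

SQL:
SELECT a.name, b.name AS project
FROM tasks a
INNER JOIN projects b ON a.project_id = b.id

Result:
name      | project
----------+--------
Optimize  | Vega   
Migrate   | Vega   
Implement | Epsilon
Design    | Epsilon


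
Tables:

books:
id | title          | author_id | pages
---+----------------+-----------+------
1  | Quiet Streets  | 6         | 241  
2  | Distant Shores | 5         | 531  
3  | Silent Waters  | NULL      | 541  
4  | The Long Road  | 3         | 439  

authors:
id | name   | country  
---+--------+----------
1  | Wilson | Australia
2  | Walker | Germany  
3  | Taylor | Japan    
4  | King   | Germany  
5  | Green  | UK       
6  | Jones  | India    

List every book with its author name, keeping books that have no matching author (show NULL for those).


LEFT JOIN keeps every row from books (the left table); where author_id has no match in authors, the author columns become NULL. Walk through each book:
  - book 1 (Quiet Streets): author_id=6 -> matches Jones
  - book 2 (Distant Shores): author_id=5 -> matches Green
  - book 3 (Silent Waters): author_id=NULL, no match -> kept with NULL
  - book 4 (The Long Road): author_id=3 -> matches Taylor
All 4 rows appear; 1 has NULL author.

SQL:
SELECT a.title, b.name AS author
FROM books a
LEFT JOIN authors b ON a.author_id = b.id

Result:
title          | author
---------------+-------
Quiet Streets  | Jones 
Distant Shores | Green 
Silent Waters  | NULL  
The Long Road  | Taylor


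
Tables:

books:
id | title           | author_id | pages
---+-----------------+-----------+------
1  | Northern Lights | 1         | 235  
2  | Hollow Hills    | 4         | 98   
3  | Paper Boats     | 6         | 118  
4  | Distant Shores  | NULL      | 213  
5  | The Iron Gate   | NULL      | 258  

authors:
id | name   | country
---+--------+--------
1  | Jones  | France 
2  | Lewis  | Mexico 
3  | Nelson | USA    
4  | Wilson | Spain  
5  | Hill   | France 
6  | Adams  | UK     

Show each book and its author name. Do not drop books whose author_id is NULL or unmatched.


LEFT JOIN keeps every row from books (the left table); where author_id has no match in authors, the author columns become NULL. Walk through each book:
  - book 1 (Northern Lights): author_id=1 -> matches Jones
  - book 2 (Hollow Hills): author_id=4 -> matches Wilson
  - book 3 (Paper Boats): author_id=6 -> matches Adams
  - book 4 (Distant Shores): author_id=NULL, no match -> kept with NULL
  - book 5 (The Iron Gate): author_id=NULL, no match -> kept with NULL
All 5 rows appear; 2 have NULL author.

SQL:
SELECT a.title, b.name AS author
FROM books a
LEFT JOIN authors b ON a.author_id = b.id

Result:
title           | author
----------------+-------
Northern Lights | Jones 
Hollow Hills    | Wilson
Paper Boats     | Adams 
Distant Shores  | NULL  
The Iron Gate   | NULL  


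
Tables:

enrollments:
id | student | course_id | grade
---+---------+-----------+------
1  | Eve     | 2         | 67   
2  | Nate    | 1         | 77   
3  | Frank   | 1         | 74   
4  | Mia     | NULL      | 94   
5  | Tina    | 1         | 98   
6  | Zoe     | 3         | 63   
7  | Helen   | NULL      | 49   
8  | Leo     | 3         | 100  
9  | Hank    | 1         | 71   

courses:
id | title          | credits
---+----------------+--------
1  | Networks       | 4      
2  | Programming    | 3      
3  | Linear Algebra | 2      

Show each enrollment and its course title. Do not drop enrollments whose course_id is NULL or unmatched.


LEFT JOIN keeps every row from enrollments (the left table); where course_id has no match in courses, the course columns become NULL. Walk through each enrollment:
  - enrollment 1 (Eve): course_id=2 -> matches Programming
  - enrollment 2 (Nate): course_id=1 -> matches Networks
  - enrollment 3 (Frank): course_id=1 -> matches Networks
  - enrollment 4 (Mia): course_id=NULL, no match -> kept with NULL
  - enrollment 5 (Tina): course_id=1 -> matches Networks
  - enrollment 6 (Zoe): course_id=3 -> matches Linear Algebra
  - enrollment 7 (Helen): course_id=NULL, no match -> kept with NULL
  - enrollment 8 (Leo): course_id=3 -> matches Linear Algebra
  - enrollment 9 (Hank): course_id=1 -> matches Networks
All 9 rows appear; 2 have NULL course.

SQL:
SELECT a.student, b.title AS course
FROM enrollments a
LEFT JOIN courses b ON a.course_id = b.id

Result:
student | course        
--------+---------------
Eve     | Programming   
Nate    | Networks      
Frank   | Networks      
Mia     | NULL          
Tina    | Networks      
Zoe     | Linear Algebra
Helen   | NULL          
Leo     | Linear Algebra
Hank    | Networks      


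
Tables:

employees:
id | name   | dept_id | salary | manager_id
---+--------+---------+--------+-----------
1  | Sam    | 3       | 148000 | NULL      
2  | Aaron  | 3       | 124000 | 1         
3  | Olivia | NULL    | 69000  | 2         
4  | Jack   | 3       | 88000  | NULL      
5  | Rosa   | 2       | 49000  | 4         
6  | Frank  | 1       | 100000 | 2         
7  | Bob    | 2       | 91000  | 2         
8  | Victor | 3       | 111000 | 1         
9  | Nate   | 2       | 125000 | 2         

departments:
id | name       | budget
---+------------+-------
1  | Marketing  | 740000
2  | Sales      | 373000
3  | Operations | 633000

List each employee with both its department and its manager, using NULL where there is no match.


Two LEFT JOINs from the same base table employees: one to departments via dept_id, one to employees itself via manager_id. Both are LEFT so every employee is preserved.
Match against departments:
  - employee 1 (Sam): dept_id=3 -> matches Operations
  - employee 2 (Aaron): dept_id=3 -> matches Operations
  - employee 3 (Olivia): dept_id=NULL, no match -> kept with NULL
  - employee 4 (Jack): dept_id=3 -> matches Operations
  - employee 5 (Rosa): dept_id=2 -> matches Sales
  - employee 6 (Frank): dept_id=1 -> matches Marketing
  - employee 7 (Bob): dept_id=2 -> matches Sales
  - employee 8 (Victor): dept_id=3 -> matches Operations
  - employee 9 (Nate): dept_id=2 -> matches Sales
Match against employees (self):
  - employee 1 (Sam): manager_id=NULL -> NULL
  - employee 2 (Aaron): manager_id=1 -> Sam
  - employee 3 (Olivia): manager_id=2 -> Aaron
  - employee 4 (Jack): manager_id=NULL -> NULL
  - employee 5 (Rosa): manager_id=4 -> Jack
  - employee 6 (Frank): manager_id=2 -> Aaron
  - employee 7 (Bob): manager_id=2 -> Aaron
  - employee 8 (Victor): manager_id=1 -> Sam
  - employee 9 (Nate): manager_id=2 -> Aaron

SQL:
SELECT a.name, b.name AS department, c.name AS manager
FROM employees a
LEFT JOIN departments b ON a.dept_id = b.id
LEFT JOIN employees c ON a.manager_id = c.id

Result:
name   | department | manager
-------+------------+--------
Sam    | Operations | NULL   
Aaron  | Operations | Sam    
Olivia | NULL       | Aaron  
Jack   | Operations | NULL   
Rosa   | Sales      | Jack   
Frank  | Marketing  | Aaron  
Bob    | Sales      | Aaron  
Victor | Operations | Sam    
Nate   | Sales      | Aaron  


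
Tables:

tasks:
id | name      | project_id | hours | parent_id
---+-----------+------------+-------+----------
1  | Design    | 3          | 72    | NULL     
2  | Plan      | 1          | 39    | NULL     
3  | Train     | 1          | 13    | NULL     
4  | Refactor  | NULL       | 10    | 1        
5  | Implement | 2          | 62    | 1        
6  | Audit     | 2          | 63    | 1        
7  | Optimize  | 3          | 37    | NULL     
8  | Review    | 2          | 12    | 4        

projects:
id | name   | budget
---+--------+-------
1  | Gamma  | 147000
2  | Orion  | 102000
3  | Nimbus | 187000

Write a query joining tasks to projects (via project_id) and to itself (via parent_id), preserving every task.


Two LEFT JOINs from the same base table tasks: one to projects via project_id, one to tasks itself via parent_id. Both are LEFT so every task is preserved.
Match against projects:
  - task 1 (Design): project_id=3 -> matches Nimbus
  - task 2 (Plan): project_id=1 -> matches Gamma
  - task 3 (Train): project_id=1 -> matches Gamma
  - task 4 (Refactor): project_id=NULL, no match -> kept with NULL
  - task 5 (Implement): project_id=2 -> matches Orion
  - task 6 (Audit): project_id=2 -> matches Orion
  - task 7 (Optimize): project_id=3 -> matches Nimbus
  - task 8 (Review): project_id=2 -> matches Orion
Match against tasks (self):
  - task 1 (Design): parent_id=NULL -> NULL
  - task 2 (Plan): parent_id=NULL -> NULL
  - task 3 (Train): parent_id=NULL -> NULL
  - task 4 (Refactor): parent_id=1 -> Design
  - task 5 (Implement): parent_id=1 -> Design
  - task 6 (Audit): parent_id=1 -> Design
  - task 7 (Optimize): parent_id=NULL -> NULL
  - task 8 (Review): parent_id=4 -> Refactor

SQL:
SELECT a.name, b.name AS project, c.name AS parent
FROM tasks a
LEFT JOIN projects b ON a.project_id = b.id
LEFT JOIN tasks c ON a.parent_id = c.id

Result:
name      | project | parent  
----------+---------+---------
Design    | Nimbus  | NULL    
Plan      | Gamma   | NULL    
Train     | Gamma   | NULL    
Refactor  | NULL    | Design  
Implement | Orion   | Design  
Audit     | Orion   | Design  
Optimize  | Nimbus  | NULL    
Review    | Orion   | Refactor


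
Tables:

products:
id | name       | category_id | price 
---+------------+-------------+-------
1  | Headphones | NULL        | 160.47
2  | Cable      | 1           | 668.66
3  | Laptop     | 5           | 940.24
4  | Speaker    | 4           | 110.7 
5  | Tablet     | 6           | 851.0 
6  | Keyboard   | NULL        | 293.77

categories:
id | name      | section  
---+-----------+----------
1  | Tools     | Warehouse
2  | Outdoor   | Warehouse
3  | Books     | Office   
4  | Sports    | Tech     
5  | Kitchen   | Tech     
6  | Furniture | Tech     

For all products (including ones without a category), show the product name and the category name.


LEFT JOIN keeps every row from products (the left table); where category_id has no match in categories, the category columns become NULL. Walk through each product:
  - product 1 (Headphones): category_id=NULL, no match -> kept with NULL
  - product 2 (Cable): category_id=1 -> matches Tools
  - product 3 (Laptop): category_id=5 -> matches Kitchen
  - product 4 (Speaker): category_id=4 -> matches Sports
  - product 5 (Tablet): category_id=6 -> matches Furniture
  - product 6 (Keyboard): category_id=NULL, no match -> kept with NULL
All 6 rows appear; 2 have NULL category.

SQL:
SELECT a.name, b.name AS category
FROM products a
LEFT JOIN categories b ON a.category_id = b.id

Result:
name       | category 
-----------+----------
Headphones | NULL     
Cable      | Tools    
Laptop     | Kitchen  
Speaker    | Sports   
Tablet     | Furniture
Keyboard   | NULL     


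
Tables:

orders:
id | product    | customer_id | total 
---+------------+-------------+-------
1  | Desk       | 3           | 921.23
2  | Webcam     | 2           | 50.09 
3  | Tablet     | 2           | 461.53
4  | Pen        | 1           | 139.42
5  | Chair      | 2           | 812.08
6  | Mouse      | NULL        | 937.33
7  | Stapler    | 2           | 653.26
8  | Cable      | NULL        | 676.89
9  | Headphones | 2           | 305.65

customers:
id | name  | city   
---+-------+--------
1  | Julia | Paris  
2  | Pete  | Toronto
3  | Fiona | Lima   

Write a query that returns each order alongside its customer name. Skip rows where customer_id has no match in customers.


INNER JOIN keeps only orders rows whose customer_id matches an id in customers. Walk through each order:
  - order 1 (Desk): customer_id=3 -> matches Fiona
  - order 2 (Webcam): customer_id=2 -> matches Pete
  - order 3 (Tablet): customer_id=2 -> matches Pete
  - order 4 (Pen): customer_id=1 -> matches Julia
  - order 5 (Chair): customer_id=2 -> matches Pete
  - order 6 (Mouse): customer_id=NULL, no match -> dropped
  - order 7 (Stapler): customer_id=2 -> matches Pete
  - order 8 (Cable): customer_id=NULL, no match -> dropped
  - order 9 (Headphones): customer_id=2 -> matches Pete
So 2 of 9 rows are dropped.

SQL:
SELECT a.product, b.name AS customer
FROM orders a
INNER JOIN customers b ON a.customer_id = b.id

Result:
product    | customer
-----------+---------
Desk       | Fiona   
Webcam     | Pete    
Tablet     | Pete    
Pen        | Julia   
Chair      | Pete    
Stapler    | Pete    
Headphones | Pete    


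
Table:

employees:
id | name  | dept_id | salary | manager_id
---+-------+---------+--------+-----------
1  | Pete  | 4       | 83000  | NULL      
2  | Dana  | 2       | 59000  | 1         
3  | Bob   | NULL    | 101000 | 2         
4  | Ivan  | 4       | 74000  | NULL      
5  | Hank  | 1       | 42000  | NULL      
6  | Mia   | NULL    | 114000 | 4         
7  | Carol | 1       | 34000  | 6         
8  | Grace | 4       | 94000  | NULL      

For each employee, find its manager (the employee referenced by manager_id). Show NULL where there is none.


This is a self-join: employees is joined to a second copy of itself, matching each row's manager_id to another row's id. Use LEFT JOIN so rows with manager_id=NULL are kept.
  - employee 1 (Pete): manager_id=NULL -> NULL
  - employee 2 (Dana): manager_id=1 -> Pete
  - employee 3 (Bob): manager_id=2 -> Dana
  - employee 4 (Ivan): manager_id=NULL -> NULL
  - employee 5 (Hank): manager_id=NULL -> NULL
  - employee 6 (Mia): manager_id=4 -> Ivan
  - employee 7 (Carol): manager_id=6 -> Mia
  - employee 8 (Grace): manager_id=NULL -> NULL

SQL:
SELECT a.name AS item, b.name AS manager
FROM employees a
LEFT JOIN employees b ON a.manager_id = b.id

Result:
item  | manager
------+--------
Pete  | NULL   
Dana  | Pete   
Bob   | Dana   
Ivan  | NULL   
Hank  | NULL   
Mia   | Ivan   
Carol | Mia    
Grace | NULL   


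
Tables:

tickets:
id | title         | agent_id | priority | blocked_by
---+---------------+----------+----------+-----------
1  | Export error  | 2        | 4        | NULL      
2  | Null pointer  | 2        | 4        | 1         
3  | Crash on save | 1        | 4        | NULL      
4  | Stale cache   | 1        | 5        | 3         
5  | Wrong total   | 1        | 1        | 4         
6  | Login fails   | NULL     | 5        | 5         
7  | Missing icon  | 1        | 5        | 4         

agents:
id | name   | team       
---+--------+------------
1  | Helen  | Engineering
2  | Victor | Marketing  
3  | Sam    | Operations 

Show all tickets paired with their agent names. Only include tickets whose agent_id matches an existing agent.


INNER JOIN keeps only tickets rows whose agent_id matches an id in agents. Walk through each ticket:
  - ticket 1 (Export error): agent_id=2 -> matches Victor
  - ticket 2 (Null pointer): agent_id=2 -> matches Victor
  - ticket 3 (Crash on save): agent_id=1 -> matches Helen
  - ticket 4 (Stale cache): agent_id=1 -> matches Helen
  - ticket 5 (Wrong total): agent_id=1 -> matches Helen
  - ticket 6 (Login fails): agent_id=NULL, no match -> dropped
  - ticket 7 (Missing icon): agent_id=1 -> matches Helen
So 1 of 7 rows is dropped.

SQL:
SELECT a.title, b.name AS agent
FROM tickets a
INNER JOIN agents b ON a.agent_id = b.id

Result:
title         | agent 
--------------+-------
Export error  | Victor
Null pointer  | Victor
Crash on save | Helen 
Stale cache   | Helen 
Wrong total   | Helen 
Missing icon  | Helen 


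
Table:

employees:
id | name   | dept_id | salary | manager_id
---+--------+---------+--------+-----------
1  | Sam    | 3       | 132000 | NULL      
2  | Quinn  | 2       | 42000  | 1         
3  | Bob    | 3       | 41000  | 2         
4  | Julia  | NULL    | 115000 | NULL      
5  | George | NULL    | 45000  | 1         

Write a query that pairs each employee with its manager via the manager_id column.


This is a self-join: employees is joined to a second copy of itself, matching each row's manager_id to another row's id. Use LEFT JOIN so rows with manager_id=NULL are kept.
  - employee 1 (Sam): manager_id=NULL -> NULL
  - employee 2 (Quinn): manager_id=1 -> Sam
  - employee 3 (Bob): manager_id=2 -> Quinn
  - employee 4 (Julia): manager_id=NULL -> NULL
  - employee 5 (George): manager_id=1 -> Sam

SQL:
SELECT a.name AS item, b.name AS manager
FROM employees a
LEFT JOIN employees b ON a.manager_id = b.id

Result:
item   | manager
-------+--------
Sam    | NULL   
Quinn  | Sam    
Bob    | Quinn  
Julia  | NULL   
George | Sam    


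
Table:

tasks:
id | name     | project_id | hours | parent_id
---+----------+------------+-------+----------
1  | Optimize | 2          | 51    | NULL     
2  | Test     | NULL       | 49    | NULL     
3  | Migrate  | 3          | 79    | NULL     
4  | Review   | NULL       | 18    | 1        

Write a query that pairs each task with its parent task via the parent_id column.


This is a self-join: tasks is joined to a second copy of itself, matching each row's parent_id to another row's id. Use LEFT JOIN so rows with parent_id=NULL are kept.
  - task 1 (Optimize): parent_id=NULL -> NULL
  - task 2 (Test): parent_id=NULL -> NULL
  - task 3 (Migrate): parent_id=NULL -> NULL
  - task 4 (Review): parent_id=1 -> Optimize

SQL:
SELECT a.name AS item, b.name AS parent
FROM tasks a
LEFT JOIN tasks b ON a.parent_id = b.id

Result:
item     | parent  
---------+---------
Optimize | NULL    
Test     | NULL    
Migrate  | NULL    
Review   | Optimize


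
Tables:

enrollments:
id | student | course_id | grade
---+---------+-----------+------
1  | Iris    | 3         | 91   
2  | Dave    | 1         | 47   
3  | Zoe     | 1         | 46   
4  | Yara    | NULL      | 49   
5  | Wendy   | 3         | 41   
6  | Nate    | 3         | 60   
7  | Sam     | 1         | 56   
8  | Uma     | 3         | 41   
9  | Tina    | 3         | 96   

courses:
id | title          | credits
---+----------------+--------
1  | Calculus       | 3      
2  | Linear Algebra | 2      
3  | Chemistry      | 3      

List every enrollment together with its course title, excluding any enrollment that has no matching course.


INNER JOIN keeps only enrollments rows whose course_id matches an id in courses. Walk through each enrollment:
  - enrollment 1 (Iris): course_id=3 -> matches Chemistry
  - enrollment 2 (Dave): course_id=1 -> matches Calculus
  - enrollment 3 (Zoe): course_id=1 -> matches Calculus
  - enrollment 4 (Yara): course_id=NULL, no match -> dropped
  - enrollment 5 (Wendy): course_id=3 -> matches Chemistry
  - enrollment 6 (Nate): course_id=3 -> matches Chemistry
  - enrollment 7 (Sam): course_id=1 -> matches Calculus
  - enrollment 8 (Uma): course_id=3 -> matches Chemistry
  - enrollment 9 (Tina): course_id=3 -> matches Chemistry
So 1 of 9 rows is dropped.

SQL:
SELECT a.student, b.title AS course
FROM enrollments a
INNER JOIN courses b ON a.course_id = b.id

Result:
student | course   
--------+----------
Iris    | Chemistry
Dave    | Calculus 
Zoe     | Calculus 
Wendy   | Chemistry
Nate    | Chemistry
Sam     | Calculus 
Uma     | Chemistry
Tina    | Chemistry
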